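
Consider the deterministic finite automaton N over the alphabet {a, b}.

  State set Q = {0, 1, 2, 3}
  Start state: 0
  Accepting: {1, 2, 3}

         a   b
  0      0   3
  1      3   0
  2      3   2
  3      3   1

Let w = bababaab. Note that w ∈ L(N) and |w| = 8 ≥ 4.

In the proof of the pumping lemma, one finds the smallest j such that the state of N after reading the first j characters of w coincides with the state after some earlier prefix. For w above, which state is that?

Run of N on w = b a b a b a a b:
  step 0: 0  (start)
  step 1: 3  (read b: 0→3)
  step 2: 3  (read a: 3→3)   ← first repeat (3 seen earlier)
  step 3: 1  (read b: 3→1)
  step 4: 3  (read a: 1→3)
  step 5: 1  (read b: 3→1)
  step 6: 3  (read a: 1→3)
  step 7: 3  (read a: 3→3)
  step 8: 1  (read b: 3→1)

The earliest repeat is at step j = 2: N is in 3, which it already visited at step i = 1.

3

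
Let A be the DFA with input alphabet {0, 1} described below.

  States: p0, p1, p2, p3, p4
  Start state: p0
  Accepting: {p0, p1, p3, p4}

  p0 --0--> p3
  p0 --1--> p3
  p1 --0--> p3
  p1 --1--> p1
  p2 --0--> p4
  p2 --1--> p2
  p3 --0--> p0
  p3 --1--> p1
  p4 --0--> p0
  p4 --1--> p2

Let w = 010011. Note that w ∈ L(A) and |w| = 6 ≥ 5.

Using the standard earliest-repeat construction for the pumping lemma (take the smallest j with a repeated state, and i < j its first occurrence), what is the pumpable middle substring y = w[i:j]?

State sequence: p0 -0-> p3 -1-> p1 -0-> p3 -0-> p0 -1-> p3 -1-> p1
First repeat at step 3: p3 was already visited.

So i = 1, j = 3, giving x = w[0:1] = 0, y = w[1:3] = 10, z = w[3:6] = 011.
Check: |xy| = 3 ≤ 5 and |y| = 2 ≥ 1. Reading y takes A from p3 back to p3, so every xyⁱz is accepted.
The DFA has 5 states, so the proof of the pumping lemma guarantees a repeated state among the first 5+1 visited; the segment between the two visits is the pumpable y.

10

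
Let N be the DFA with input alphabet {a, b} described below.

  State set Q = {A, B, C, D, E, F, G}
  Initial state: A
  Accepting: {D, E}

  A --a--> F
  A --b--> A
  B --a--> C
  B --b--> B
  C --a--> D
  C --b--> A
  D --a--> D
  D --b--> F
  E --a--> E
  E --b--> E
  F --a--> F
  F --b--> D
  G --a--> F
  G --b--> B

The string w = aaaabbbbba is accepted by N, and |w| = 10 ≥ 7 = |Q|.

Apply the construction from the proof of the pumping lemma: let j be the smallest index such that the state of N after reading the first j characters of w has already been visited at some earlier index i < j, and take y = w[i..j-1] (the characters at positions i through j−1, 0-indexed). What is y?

a

Run of N on w = a a a a b b b b b a:
  step 0: A  (start)
  step 1: F  (read a: A→F)
  step 2: F  (read a: F→F)   ← first repeat (F seen earlier)
  step 3: F  (read a: F→F)
  step 4: F  (read a: F→F)
  step 5: D  (read b: F→D)
  step 6: F  (read b: D→F)
  step 7: D  (read b: F→D)
  step 8: F  (read b: D→F)
  step 9: D  (read b: F→D)
  step 10: D  (read a: D→D)

So i = 1, j = 2, giving x = w[0:1] = a, y = w[1:2] = a, z = w[2:10] = aabbbbba.
Check: |xy| = 2 ≤ 7 and |y| = 1 ≥ 1. Reading y takes N from F back to F, so every xyⁱz is accepted.
Since N has 7 states, any run of length ≥ 7 visits 7+1 states, so by pigeonhole some state repeats within the first 7 steps — that repeat gives the pumpable loop.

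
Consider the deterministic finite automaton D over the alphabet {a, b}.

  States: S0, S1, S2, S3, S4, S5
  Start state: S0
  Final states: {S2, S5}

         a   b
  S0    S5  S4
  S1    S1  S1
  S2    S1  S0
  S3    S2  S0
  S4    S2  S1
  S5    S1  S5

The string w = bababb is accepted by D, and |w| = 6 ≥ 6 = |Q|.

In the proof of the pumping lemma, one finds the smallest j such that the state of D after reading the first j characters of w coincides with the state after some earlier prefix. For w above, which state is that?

State sequence: S0 -b-> S4 -a-> S2 -b-> S0 -a-> S5 -b-> S5 -b-> S5
First repeat at step 3: S0 was already visited.

The earliest repeat is at step j = 3: D is in S0, which it already visited at step i = 0.
Pumping length from the standard proof: p = 6 (the number of states). The repeated state found above gives |xy| = j ≤ 6 and |y| = j − i ≥ 1.

S0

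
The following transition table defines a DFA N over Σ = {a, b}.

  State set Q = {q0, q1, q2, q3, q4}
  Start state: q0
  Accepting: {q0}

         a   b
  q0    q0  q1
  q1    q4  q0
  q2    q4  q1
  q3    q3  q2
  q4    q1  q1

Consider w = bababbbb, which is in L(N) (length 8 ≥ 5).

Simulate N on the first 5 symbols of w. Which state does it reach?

q1

State sequence: q0 -b-> q1 -a-> q4 -b-> q1 -a-> q4 -b-> q1

After reading 5 characters, N is in state q1.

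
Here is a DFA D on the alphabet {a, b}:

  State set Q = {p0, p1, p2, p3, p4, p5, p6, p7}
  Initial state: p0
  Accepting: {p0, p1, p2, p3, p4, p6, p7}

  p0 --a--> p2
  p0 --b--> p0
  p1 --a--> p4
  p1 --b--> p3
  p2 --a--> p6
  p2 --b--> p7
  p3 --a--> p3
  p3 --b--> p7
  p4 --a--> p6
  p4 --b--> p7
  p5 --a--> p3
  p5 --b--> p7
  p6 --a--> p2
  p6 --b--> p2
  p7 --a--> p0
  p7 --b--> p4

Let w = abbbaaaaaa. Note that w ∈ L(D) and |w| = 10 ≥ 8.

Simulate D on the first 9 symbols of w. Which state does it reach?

p6

State sequence: p0 -a-> p2 -b-> p7 -b-> p4 -b-> p7 -a-> p0 -a-> p2 -a-> p6 -a-> p2 -a-> p6

After reading 9 characters, D is in state p6.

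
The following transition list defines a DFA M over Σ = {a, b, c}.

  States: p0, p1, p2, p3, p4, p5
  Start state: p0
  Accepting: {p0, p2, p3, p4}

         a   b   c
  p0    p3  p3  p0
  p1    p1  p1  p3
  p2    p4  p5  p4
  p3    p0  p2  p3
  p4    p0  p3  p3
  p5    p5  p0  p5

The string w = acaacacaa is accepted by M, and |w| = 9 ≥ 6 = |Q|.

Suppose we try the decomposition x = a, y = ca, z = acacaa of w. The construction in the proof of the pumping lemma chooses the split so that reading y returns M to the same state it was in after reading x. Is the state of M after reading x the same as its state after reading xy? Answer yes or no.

Run of M on the first 3 characters of w = a c a:
  step 0: p0  (start)
  step 1: p3  (read a: p0→p3)
  step 2: p3  (read c: p3→p3)
  step 3: p0  (read a: p3→p0)

After x (step 1): p3. After xy (step 3): p0.
They differ (p3 ≠ p0), so y is not a cycle from the state after x; this split is not the one the pumping-lemma construction produces, and pumping y need not keep the string in L(M).

no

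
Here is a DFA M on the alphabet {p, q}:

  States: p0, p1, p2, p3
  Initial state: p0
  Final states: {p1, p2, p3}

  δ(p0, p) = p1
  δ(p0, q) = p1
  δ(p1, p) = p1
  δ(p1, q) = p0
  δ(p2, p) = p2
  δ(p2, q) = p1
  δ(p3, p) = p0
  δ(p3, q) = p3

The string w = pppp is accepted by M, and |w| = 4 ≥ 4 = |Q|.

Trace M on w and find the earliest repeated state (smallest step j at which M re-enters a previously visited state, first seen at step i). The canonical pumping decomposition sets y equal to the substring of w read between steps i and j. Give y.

p

Run of M on w = p p p p:
  step 0: p0  (start)
  step 1: p1  (read p: p0→p1)
  step 2: p1  (read p: p1→p1)   ← first repeat (p1 seen earlier)
  step 3: p1  (read p: p1→p1)
  step 4: p1  (read p: p1→p1)

So i = 1, j = 2, giving x = w[0:1] = p, y = w[1:2] = p, z = w[2:4] = pp.
Check: |xy| = 2 ≤ 4 and |y| = 1 ≥ 1. Reading y takes M from p1 back to p1, so every xyⁱz is accepted.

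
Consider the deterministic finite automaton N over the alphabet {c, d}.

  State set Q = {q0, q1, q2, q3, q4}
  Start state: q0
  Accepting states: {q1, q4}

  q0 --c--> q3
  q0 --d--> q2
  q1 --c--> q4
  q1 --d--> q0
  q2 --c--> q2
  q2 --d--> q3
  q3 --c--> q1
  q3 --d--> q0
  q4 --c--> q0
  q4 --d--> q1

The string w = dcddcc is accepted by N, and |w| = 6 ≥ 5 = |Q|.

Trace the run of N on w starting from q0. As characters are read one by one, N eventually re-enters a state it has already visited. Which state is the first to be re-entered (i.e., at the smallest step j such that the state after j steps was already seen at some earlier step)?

q2

Run of N on w = d c d d c c:
  step 0: q0  (start)
  step 1: q2  (read d: q0→q2)
  step 2: q2  (read c: q2→q2)   ← first repeat (q2 seen earlier)
  step 3: q3  (read d: q2→q3)
  step 4: q0  (read d: q3→q0)
  step 5: q3  (read c: q0→q3)
  step 6: q1  (read c: q3→q1)

The earliest repeat is at step j = 2: N is in q2, which it already visited at step i = 1.
The DFA has 5 states, so the proof of the pumping lemma guarantees a repeated state among the first 5+1 visited; the segment between the two visits is the pumpable y.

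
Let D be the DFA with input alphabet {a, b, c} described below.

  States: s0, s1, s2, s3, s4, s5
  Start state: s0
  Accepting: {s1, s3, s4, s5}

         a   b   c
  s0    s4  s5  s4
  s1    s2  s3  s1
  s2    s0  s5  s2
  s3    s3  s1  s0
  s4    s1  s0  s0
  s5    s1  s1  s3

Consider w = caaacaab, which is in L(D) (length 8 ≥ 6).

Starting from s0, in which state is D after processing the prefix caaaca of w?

Run of D on the first 6 characters of w = c a a a c a:
  step 0: s0  (start)
  step 1: s4  (read c: s0→s4)
  step 2: s1  (read a: s4→s1)
  step 3: s2  (read a: s1→s2)
  step 4: s0  (read a: s2→s0)
  step 5: s4  (read c: s0→s4)
  step 6: s1  (read a: s4→s1)

After reading 6 characters, D is in state s1.
(This kind of state-tracing is the core of the pumping-lemma construction: with 6 states, pigeonhole forces a repeat within the first 6 steps.)

s1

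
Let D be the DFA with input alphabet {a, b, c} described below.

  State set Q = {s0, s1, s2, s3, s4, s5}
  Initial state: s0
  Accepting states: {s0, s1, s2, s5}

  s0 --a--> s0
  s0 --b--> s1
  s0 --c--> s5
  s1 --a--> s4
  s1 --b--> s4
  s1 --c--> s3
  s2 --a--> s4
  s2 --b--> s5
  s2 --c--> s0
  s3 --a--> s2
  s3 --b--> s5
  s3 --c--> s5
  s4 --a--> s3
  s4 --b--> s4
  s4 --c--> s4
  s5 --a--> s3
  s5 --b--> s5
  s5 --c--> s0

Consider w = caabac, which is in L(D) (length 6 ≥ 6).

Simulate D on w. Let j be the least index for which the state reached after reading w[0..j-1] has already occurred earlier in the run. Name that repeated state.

s5

State sequence: s0 -c-> s5 -a-> s3 -a-> s2 -b-> s5 -a-> s3 -c-> s5
First repeat at step 4: s5 was already visited.

The earliest repeat is at step j = 4: D is in s5, which it already visited at step i = 1.
The DFA has 6 states, so the proof of the pumping lemma guarantees a repeated state among the first 6+1 visited; the segment between the two visits is the pumpable y.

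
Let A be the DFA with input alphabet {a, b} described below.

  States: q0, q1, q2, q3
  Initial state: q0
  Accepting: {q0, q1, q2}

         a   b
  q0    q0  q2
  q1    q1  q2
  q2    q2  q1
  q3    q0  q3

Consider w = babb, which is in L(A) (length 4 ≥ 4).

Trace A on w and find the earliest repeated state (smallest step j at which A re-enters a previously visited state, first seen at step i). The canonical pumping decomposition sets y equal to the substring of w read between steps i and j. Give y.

a

State sequence: q0 -b-> q2 -a-> q2 -b-> q1 -b-> q2
First repeat at step 2: q2 was already visited.

So i = 1, j = 2, giving x = w[0:1] = b, y = w[1:2] = a, z = w[2:4] = bb.
Check: |xy| = 2 ≤ 4 and |y| = 1 ≥ 1. Reading y takes A from q2 back to q2, so every xyⁱz is accepted.
The DFA has 4 states, so the proof of the pumping lemma guarantees a repeated state among the first 4+1 visited; the segment between the two visits is the pumpable y.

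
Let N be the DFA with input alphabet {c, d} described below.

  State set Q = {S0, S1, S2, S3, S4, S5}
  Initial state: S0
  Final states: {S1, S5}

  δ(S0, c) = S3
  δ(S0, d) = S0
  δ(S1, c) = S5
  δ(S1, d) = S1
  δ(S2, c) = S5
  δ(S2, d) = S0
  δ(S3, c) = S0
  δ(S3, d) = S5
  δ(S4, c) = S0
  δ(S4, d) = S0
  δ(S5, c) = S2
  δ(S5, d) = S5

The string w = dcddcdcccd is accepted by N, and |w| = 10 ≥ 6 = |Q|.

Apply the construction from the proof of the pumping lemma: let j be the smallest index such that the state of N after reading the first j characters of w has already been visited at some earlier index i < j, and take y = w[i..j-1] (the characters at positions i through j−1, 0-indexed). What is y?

State sequence: S0 -d-> S0 -c-> S3 -d-> S5 -d-> S5 -c-> S2 -d-> S0 -c-> S3 -c-> S0 -c-> S3 -d-> S5
First repeat at step 1: S0 was already visited.

So i = 0, j = 1, giving x = w[0:0] = ε, y = w[0:1] = d, z = w[1:10] = cddcdcccd.
Check: |xy| = 1 ≤ 6 and |y| = 1 ≥ 1. Reading y takes N from S0 back to S0, so every xyⁱz is accepted.

d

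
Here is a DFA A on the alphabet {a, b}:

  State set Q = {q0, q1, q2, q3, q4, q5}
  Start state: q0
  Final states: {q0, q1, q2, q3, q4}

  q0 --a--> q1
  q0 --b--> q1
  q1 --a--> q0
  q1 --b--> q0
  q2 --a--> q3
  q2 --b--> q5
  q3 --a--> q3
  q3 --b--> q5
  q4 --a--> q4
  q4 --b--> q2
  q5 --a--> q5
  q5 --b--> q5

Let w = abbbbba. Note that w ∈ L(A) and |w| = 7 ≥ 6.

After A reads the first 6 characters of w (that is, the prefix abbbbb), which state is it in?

q0

State sequence: q0 -a-> q1 -b-> q0 -b-> q1 -b-> q0 -b-> q1 -b-> q0

After reading 6 characters, A is in state q0.
(This kind of state-tracing is the core of the pumping-lemma construction: with 6 states, pigeonhole forces a repeat within the first 6 steps.)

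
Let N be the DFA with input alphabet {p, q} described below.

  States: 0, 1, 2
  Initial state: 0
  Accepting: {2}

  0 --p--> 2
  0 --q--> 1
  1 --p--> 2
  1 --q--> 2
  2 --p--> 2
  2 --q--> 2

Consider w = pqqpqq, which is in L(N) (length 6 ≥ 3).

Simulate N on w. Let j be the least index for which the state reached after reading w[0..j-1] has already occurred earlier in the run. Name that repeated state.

Run of N on w = p q q p q q:
  step 0: 0  (start)
  step 1: 2  (read p: 0→2)
  step 2: 2  (read q: 2→2)   ← first repeat (2 seen earlier)
  step 3: 2  (read q: 2→2)
  step 4: 2  (read p: 2→2)
  step 5: 2  (read q: 2→2)
  step 6: 2  (read q: 2→2)

The earliest repeat is at step j = 2: N is in 2, which it already visited at step i = 1.
The DFA has 3 states, so the proof of the pumping lemma guarantees a repeated state among the first 3+1 visited; the segment between the two visits is the pumpable y.

2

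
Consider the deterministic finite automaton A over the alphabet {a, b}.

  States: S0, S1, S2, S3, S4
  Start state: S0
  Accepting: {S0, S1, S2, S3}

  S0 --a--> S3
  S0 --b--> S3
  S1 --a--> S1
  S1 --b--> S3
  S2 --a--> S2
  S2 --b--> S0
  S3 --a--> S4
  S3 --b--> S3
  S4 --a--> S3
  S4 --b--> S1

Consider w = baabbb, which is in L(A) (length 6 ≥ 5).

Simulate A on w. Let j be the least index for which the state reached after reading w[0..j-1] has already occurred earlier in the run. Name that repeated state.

S3

Run of A on w = b a a b b b:
  step 0: S0  (start)
  step 1: S3  (read b: S0→S3)
  step 2: S4  (read a: S3→S4)
  step 3: S3  (read a: S4→S3)   ← first repeat (S3 seen earlier)
  step 4: S3  (read b: S3→S3)
  step 5: S3  (read b: S3→S3)
  step 6: S3  (read b: S3→S3)

The earliest repeat is at step j = 3: A is in S3, which it already visited at step i = 1.
With |Q| = 5, pigeonhole forces a state repeat no later than step 5; the substring read between the first and second visits to that state can be pumped.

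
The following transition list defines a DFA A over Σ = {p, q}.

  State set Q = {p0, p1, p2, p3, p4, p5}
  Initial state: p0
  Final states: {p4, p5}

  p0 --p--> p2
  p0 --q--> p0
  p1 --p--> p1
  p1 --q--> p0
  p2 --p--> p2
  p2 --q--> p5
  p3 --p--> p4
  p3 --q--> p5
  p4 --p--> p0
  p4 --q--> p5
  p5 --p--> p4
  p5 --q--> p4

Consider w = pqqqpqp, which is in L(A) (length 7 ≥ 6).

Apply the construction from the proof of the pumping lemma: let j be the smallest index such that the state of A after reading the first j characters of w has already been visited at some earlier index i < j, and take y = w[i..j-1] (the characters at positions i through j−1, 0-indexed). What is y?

Run of A on w = p q q q p q p:
  step 0: p0  (start)
  step 1: p2  (read p: p0→p2)
  step 2: p5  (read q: p2→p5)
  step 3: p4  (read q: p5→p4)
  step 4: p5  (read q: p4→p5)   ← first repeat (p5 seen earlier)
  step 5: p4  (read p: p5→p4)
  step 6: p5  (read q: p4→p5)
  step 7: p4  (read p: p5→p4)

So i = 2, j = 4, giving x = w[0:2] = pq, y = w[2:4] = qq, z = w[4:7] = pqp.
Check: |xy| = 4 ≤ 6 and |y| = 2 ≥ 1. Reading y takes A from p5 back to p5, so every xyⁱz is accepted.
Since A has 6 states, any run of length ≥ 6 visits 6+1 states, so by pigeonhole some state repeats within the first 6 steps — that repeat gives the pumpable loop.

qq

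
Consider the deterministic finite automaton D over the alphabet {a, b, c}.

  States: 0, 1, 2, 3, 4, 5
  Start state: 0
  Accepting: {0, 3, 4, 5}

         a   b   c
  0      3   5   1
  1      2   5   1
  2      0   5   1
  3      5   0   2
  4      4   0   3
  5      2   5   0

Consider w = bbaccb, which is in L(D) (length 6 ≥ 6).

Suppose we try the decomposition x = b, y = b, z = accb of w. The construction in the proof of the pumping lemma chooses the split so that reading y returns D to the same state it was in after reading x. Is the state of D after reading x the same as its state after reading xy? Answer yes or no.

Run of D on the first 2 characters of w = b b:
  step 0: 0  (start)
  step 1: 5  (read b: 0→5)
  step 2: 5  (read b: 5→5)

After x (step 1): 5. After xy (step 2): 5.
They match, so y = b drives D around a cycle from 5 back to itself; pumping y any number of times keeps D in 5 before reading z, and xyⁱz ∈ L(D) for every i ≥ 0.

yes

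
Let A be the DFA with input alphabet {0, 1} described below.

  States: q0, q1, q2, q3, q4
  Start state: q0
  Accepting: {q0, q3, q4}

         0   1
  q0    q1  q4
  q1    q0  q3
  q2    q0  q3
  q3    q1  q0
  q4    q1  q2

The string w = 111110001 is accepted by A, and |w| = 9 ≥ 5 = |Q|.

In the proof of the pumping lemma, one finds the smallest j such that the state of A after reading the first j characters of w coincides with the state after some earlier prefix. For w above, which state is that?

State sequence: q0 -1-> q4 -1-> q2 -1-> q3 -1-> q0 -1-> q4 -0-> q1 -0-> q0 -0-> q1 -1-> q3
First repeat at step 4: q0 was already visited.

The earliest repeat is at step j = 4: A is in q0, which it already visited at step i = 0.
Pumping length from the standard proof: p = 5 (the number of states). The repeated state found above gives |xy| = j ≤ 5 and |y| = j − i ≥ 1.

q0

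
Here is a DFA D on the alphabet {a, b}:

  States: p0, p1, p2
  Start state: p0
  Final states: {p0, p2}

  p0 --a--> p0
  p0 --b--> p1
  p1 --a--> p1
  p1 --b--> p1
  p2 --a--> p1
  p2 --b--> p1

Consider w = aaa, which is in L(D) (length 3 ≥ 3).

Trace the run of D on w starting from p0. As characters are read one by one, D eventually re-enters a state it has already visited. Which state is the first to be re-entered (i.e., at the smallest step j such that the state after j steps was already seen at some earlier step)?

p0

State sequence: p0 -a-> p0 -a-> p0 -a-> p0
First repeat at step 1: p0 was already visited.

The earliest repeat is at step j = 1: D is in p0, which it already visited at step i = 0.
With |Q| = 3, pigeonhole forces a state repeat no later than step 3; the substring read between the first and second visits to that state can be pumped.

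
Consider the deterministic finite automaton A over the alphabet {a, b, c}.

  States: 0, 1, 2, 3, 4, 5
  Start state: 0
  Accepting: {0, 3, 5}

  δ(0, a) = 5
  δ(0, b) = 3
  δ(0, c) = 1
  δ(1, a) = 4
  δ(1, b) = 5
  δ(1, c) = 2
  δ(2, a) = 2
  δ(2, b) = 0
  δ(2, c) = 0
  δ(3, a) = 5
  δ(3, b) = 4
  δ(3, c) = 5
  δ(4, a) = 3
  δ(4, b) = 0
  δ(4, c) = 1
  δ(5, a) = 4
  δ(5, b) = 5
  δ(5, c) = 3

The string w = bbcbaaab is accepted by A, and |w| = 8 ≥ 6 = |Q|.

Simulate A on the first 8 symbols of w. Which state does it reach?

State sequence: 0 -b-> 3 -b-> 4 -c-> 1 -b-> 5 -a-> 4 -a-> 3 -a-> 5 -b-> 5

After reading 8 characters, A is in state 5.

5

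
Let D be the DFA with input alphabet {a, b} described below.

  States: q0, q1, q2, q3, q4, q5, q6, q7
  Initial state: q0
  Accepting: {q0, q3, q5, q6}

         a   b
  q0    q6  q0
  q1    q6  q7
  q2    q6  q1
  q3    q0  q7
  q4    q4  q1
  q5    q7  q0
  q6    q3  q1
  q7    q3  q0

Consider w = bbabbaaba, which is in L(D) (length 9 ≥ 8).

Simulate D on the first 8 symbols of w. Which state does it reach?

q0

State sequence: q0 -b-> q0 -b-> q0 -a-> q6 -b-> q1 -b-> q7 -a-> q3 -a-> q0 -b-> q0

After reading 8 characters, D is in state q0.
(This kind of state-tracing is the core of the pumping-lemma construction: with 8 states, pigeonhole forces a repeat within the first 8 steps.)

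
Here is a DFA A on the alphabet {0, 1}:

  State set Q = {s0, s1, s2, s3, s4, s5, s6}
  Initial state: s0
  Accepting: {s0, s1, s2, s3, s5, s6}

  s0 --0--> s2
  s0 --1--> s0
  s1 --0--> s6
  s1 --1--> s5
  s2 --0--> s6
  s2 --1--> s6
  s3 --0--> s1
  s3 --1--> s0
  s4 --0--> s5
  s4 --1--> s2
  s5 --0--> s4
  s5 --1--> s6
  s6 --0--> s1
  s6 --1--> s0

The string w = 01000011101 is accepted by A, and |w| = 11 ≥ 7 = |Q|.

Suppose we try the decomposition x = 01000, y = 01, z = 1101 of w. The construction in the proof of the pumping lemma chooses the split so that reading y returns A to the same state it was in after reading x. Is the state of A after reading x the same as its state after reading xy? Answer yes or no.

no

Run of A on the first 7 characters of w = 0 1 0 0 0 0 1:
  step 0: s0  (start)
  step 1: s2  (read 0: s0→s2)
  step 2: s6  (read 1: s2→s6)
  step 3: s1  (read 0: s6→s1)
  step 4: s6  (read 0: s1→s6)
  step 5: s1  (read 0: s6→s1)
  step 6: s6  (read 0: s1→s6)
  step 7: s0  (read 1: s6→s0)

After x (step 5): s1. After xy (step 7): s0.
They differ (s1 ≠ s0), so y is not a cycle from the state after x; this split is not the one the pumping-lemma construction produces, and pumping y need not keep the string in L(A).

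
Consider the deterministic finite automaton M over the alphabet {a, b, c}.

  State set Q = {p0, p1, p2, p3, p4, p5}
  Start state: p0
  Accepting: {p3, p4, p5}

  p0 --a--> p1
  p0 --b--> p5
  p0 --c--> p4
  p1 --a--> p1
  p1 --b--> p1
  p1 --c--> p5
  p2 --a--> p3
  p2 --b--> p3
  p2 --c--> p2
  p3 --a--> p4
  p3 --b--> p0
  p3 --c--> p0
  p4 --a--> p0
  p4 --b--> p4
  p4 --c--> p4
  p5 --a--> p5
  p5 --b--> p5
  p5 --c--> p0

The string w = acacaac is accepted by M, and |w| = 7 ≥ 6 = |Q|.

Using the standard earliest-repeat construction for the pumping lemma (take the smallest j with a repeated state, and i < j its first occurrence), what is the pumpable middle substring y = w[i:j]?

a

Run of M on w = a c a c a a c:
  step 0: p0  (start)
  step 1: p1  (read a: p0→p1)
  step 2: p5  (read c: p1→p5)
  step 3: p5  (read a: p5→p5)   ← first repeat (p5 seen earlier)
  step 4: p0  (read c: p5→p0)
  step 5: p1  (read a: p0→p1)
  step 6: p1  (read a: p1→p1)
  step 7: p5  (read c: p1→p5)

So i = 2, j = 3, giving x = w[0:2] = ac, y = w[2:3] = a, z = w[3:7] = caac.
Check: |xy| = 3 ≤ 6 and |y| = 1 ≥ 1. Reading y takes M from p5 back to p5, so every xyⁱz is accepted.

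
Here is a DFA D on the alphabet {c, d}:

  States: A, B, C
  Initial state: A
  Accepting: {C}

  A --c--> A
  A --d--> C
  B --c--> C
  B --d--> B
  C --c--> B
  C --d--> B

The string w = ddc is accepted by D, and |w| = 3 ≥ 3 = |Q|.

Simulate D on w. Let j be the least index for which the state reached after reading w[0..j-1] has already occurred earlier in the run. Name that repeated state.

State sequence: A -d-> C -d-> B -c-> C
First repeat at step 3: C was already visited.

The earliest repeat is at step j = 3: D is in C, which it already visited at step i = 1.
With |Q| = 3, pigeonhole forces a state repeat no later than step 3; the substring read between the first and second visits to that state can be pumped.

C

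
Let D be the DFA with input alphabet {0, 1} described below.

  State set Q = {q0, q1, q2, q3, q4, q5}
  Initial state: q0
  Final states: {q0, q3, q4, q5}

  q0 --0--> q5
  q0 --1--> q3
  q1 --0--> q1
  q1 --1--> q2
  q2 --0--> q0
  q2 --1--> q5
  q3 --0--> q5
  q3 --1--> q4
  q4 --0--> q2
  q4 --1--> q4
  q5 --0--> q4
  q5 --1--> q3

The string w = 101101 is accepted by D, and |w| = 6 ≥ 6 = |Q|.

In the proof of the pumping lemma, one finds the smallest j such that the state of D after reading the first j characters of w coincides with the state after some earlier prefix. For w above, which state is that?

Run of D on w = 1 0 1 1 0 1:
  step 0: q0  (start)
  step 1: q3  (read 1: q0→q3)
  step 2: q5  (read 0: q3→q5)
  step 3: q3  (read 1: q5→q3)   ← first repeat (q3 seen earlier)
  step 4: q4  (read 1: q3→q4)
  step 5: q2  (read 0: q4→q2)
  step 6: q5  (read 1: q2→q5)

The earliest repeat is at step j = 3: D is in q3, which it already visited at step i = 1.

q3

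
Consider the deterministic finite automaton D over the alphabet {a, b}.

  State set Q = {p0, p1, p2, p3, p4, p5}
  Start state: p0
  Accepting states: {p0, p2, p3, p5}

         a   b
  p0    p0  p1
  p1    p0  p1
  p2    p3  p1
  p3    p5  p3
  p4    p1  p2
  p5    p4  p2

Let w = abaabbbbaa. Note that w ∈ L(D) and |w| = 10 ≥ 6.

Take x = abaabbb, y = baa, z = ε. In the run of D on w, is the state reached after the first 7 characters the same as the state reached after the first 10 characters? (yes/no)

no

Run of D on the first 10 characters of w = a b a a b b b b a a:
  step 0: p0  (start)
  step 1: p0  (read a: p0→p0)
  step 2: p1  (read b: p0→p1)
  step 3: p0  (read a: p1→p0)
  step 4: p0  (read a: p0→p0)
  step 5: p1  (read b: p0→p1)
  step 6: p1  (read b: p1→p1)
  step 7: p1  (read b: p1→p1)
  step 8: p1  (read b: p1→p1)
  step 9: p0  (read a: p1→p0)
  step 10: p0  (read a: p0→p0)

After x (step 7): p1. After xy (step 10): p0.
They differ (p1 ≠ p0), so y is not a cycle from the state after x; this split is not the one the pumping-lemma construction produces, and pumping y need not keep the string in L(D).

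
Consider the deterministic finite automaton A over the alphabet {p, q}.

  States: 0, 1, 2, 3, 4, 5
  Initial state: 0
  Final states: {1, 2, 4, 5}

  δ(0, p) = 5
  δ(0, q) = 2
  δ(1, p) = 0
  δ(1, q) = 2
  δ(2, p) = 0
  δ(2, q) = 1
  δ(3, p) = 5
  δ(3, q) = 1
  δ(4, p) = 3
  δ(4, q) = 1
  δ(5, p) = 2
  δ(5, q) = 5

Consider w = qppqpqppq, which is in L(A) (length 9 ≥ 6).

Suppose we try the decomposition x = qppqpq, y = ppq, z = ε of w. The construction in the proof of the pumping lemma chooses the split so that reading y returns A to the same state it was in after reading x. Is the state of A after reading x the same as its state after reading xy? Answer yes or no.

no

Run of A on the first 9 characters of w = q p p q p q p p q:
  step 0: 0  (start)
  step 1: 2  (read q: 0→2)
  step 2: 0  (read p: 2→0)
  step 3: 5  (read p: 0→5)
  step 4: 5  (read q: 5→5)
  step 5: 2  (read p: 5→2)
  step 6: 1  (read q: 2→1)
  step 7: 0  (read p: 1→0)
  step 8: 5  (read p: 0→5)
  step 9: 5  (read q: 5→5)

After x (step 6): 1. After xy (step 9): 5.
They differ (1 ≠ 5), so y is not a cycle from the state after x; this split is not the one the pumping-lemma construction produces, and pumping y need not keep the string in L(A).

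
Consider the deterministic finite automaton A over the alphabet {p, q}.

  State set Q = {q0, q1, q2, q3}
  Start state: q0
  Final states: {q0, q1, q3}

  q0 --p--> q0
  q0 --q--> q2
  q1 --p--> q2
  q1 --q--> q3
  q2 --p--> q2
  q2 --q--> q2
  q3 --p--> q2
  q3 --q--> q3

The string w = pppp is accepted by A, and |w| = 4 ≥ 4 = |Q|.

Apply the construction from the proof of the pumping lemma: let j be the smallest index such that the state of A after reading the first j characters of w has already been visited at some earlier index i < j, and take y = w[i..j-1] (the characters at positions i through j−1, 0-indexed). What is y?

Run of A on w = p p p p:
  step 0: q0  (start)
  step 1: q0  (read p: q0→q0)   ← first repeat (q0 seen earlier)
  step 2: q0  (read p: q0→q0)
  step 3: q0  (read p: q0→q0)
  step 4: q0  (read p: q0→q0)

So i = 0, j = 1, giving x = w[0:0] = ε, y = w[0:1] = p, z = w[1:4] = ppp.
Check: |xy| = 1 ≤ 4 and |y| = 1 ≥ 1. Reading y takes A from q0 back to q0, so every xyⁱz is accepted.
With |Q| = 4, pigeonhole forces a state repeat no later than step 4; the substring read between the first and second visits to that state can be pumped.

p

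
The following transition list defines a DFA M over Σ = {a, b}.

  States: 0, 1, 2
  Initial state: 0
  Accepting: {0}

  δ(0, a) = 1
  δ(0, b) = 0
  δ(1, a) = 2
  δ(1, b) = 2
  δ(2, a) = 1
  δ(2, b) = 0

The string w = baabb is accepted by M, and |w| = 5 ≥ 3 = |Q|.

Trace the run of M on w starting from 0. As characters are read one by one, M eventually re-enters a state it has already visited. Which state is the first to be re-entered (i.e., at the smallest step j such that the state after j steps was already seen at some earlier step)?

Run of M on w = b a a b b:
  step 0: 0  (start)
  step 1: 0  (read b: 0→0)   ← first repeat (0 seen earlier)
  step 2: 1  (read a: 0→1)
  step 3: 2  (read a: 1→2)
  step 4: 0  (read b: 2→0)
  step 5: 0  (read b: 0→0)

The earliest repeat is at step j = 1: M is in 0, which it already visited at step i = 0.
With |Q| = 3, pigeonhole forces a state repeat no later than step 3; the substring read between the first and second visits to that state can be pumped.

0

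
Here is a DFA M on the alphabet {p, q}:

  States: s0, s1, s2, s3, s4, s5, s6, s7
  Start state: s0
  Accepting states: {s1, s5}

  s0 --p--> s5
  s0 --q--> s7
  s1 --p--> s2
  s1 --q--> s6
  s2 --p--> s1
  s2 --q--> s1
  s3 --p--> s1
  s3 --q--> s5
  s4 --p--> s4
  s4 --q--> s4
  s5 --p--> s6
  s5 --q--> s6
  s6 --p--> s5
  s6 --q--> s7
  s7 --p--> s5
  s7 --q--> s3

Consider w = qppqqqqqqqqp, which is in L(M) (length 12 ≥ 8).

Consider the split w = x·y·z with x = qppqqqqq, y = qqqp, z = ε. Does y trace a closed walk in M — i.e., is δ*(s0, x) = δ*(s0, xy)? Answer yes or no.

no

Run of M on the first 12 characters of w = q p p q q q q q q q q p:
  step 0: s0  (start)
  step 1: s7  (read q: s0→s7)
  step 2: s5  (read p: s7→s5)
  step 3: s6  (read p: s5→s6)
  step 4: s7  (read q: s6→s7)
  step 5: s3  (read q: s7→s3)
  step 6: s5  (read q: s3→s5)
  step 7: s6  (read q: s5→s6)
  step 8: s7  (read q: s6→s7)
  step 9: s3  (read q: s7→s3)
  step 10: s5  (read q: s3→s5)
  step 11: s6  (read q: s5→s6)
  step 12: s5  (read p: s6→s5)

After x (step 8): s7. After xy (step 12): s5.
They differ (s7 ≠ s5), so y is not a cycle from the state after x; this split is not the one the pumping-lemma construction produces, and pumping y need not keep the string in L(M).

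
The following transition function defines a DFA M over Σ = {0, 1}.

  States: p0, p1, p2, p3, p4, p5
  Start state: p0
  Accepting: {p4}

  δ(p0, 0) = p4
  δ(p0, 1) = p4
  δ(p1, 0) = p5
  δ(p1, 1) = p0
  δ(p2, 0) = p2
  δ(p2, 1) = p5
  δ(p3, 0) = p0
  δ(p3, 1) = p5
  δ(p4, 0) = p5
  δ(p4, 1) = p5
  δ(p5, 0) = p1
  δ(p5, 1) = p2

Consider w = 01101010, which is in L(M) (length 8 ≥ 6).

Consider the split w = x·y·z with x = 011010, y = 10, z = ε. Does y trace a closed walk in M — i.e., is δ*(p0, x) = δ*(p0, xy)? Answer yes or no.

State sequence: p0 -0-> p4 -1-> p5 -1-> p2 -0-> p2 -1-> p5 -0-> p1 -1-> p0 -0-> p4

After x (step 6): p1. After xy (step 8): p4.
They differ (p1 ≠ p4), so y is not a cycle from the state after x; this split is not the one the pumping-lemma construction produces, and pumping y need not keep the string in L(M).

no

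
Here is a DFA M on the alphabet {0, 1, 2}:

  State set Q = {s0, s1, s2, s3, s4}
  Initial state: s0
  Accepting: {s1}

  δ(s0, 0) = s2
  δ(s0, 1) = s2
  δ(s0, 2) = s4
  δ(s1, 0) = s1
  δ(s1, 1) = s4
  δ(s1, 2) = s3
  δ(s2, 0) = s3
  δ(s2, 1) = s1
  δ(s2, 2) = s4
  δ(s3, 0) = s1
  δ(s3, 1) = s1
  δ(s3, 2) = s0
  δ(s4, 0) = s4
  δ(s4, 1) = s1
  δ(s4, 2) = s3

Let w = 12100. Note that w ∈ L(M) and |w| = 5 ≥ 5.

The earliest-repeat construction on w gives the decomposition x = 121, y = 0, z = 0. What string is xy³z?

xy^3z = 121·0·0·0·0 = 1210000.
Reading y = 0 takes M from s1 back to s1, so after x·y·y·y the machine is still in s1, and z then leads to the accepting state s1. Hence 1210000 ∈ L(M).

1210000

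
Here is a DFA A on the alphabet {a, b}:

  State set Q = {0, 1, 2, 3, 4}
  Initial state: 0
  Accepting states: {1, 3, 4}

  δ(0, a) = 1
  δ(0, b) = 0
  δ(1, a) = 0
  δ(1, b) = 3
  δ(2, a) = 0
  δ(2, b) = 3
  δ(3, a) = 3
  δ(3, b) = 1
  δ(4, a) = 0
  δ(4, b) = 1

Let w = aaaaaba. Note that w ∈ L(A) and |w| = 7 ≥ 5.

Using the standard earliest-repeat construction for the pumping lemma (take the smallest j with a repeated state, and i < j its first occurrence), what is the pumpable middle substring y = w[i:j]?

State sequence: 0 -a-> 1 -a-> 0 -a-> 1 -a-> 0 -a-> 1 -b-> 3 -a-> 3
First repeat at step 2: 0 was already visited.

So i = 0, j = 2, giving x = w[0:0] = ε, y = w[0:2] = aa, z = w[2:7] = aaaba.
Check: |xy| = 2 ≤ 5 and |y| = 2 ≥ 1. Reading y takes A from 0 back to 0, so every xyⁱz is accepted.

aa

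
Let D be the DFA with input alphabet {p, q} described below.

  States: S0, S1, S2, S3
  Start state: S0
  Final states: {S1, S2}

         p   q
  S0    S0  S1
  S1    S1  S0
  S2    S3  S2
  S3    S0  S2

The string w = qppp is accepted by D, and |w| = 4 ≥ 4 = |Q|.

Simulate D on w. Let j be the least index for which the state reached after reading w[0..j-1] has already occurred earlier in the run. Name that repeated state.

S1

State sequence: S0 -q-> S1 -p-> S1 -p-> S1 -p-> S1
First repeat at step 2: S1 was already visited.

The earliest repeat is at step j = 2: D is in S1, which it already visited at step i = 1.
With |Q| = 4, pigeonhole forces a state repeat no later than step 4; the substring read between the first and second visits to that state can be pumped.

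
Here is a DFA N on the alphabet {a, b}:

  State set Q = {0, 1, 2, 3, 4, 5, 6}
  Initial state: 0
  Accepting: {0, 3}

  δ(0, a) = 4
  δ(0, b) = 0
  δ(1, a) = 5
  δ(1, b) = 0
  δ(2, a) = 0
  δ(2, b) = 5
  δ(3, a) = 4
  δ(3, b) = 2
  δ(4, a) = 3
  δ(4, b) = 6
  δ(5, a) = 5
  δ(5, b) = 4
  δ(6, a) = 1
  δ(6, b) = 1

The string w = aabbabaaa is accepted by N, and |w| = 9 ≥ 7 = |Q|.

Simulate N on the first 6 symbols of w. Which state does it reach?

State sequence: 0 -a-> 4 -a-> 3 -b-> 2 -b-> 5 -a-> 5 -b-> 4

After reading 6 characters, N is in state 4.

4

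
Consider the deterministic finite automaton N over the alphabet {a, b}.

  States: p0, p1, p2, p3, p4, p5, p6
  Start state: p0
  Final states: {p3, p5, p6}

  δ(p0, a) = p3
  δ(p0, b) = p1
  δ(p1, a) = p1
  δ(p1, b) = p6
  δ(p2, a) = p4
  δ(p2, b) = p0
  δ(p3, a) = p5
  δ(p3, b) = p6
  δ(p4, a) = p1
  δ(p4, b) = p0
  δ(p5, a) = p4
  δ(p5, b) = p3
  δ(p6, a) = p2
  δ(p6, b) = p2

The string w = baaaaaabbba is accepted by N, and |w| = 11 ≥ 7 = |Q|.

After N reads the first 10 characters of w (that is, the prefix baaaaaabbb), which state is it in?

p0

State sequence: p0 -b-> p1 -a-> p1 -a-> p1 -a-> p1 -a-> p1 -a-> p1 -a-> p1 -b-> p6 -b-> p2 -b-> p0

After reading 10 characters, N is in state p0.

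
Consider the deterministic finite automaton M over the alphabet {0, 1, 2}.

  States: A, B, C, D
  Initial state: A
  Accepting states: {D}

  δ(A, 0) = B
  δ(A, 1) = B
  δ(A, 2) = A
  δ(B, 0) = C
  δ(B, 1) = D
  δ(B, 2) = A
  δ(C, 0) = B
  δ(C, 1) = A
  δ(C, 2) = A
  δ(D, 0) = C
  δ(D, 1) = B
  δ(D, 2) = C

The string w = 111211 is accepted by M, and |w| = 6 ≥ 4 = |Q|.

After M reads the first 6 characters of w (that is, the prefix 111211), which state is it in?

State sequence: A -1-> B -1-> D -1-> B -2-> A -1-> B -1-> D

After reading 6 characters, M is in state D.

D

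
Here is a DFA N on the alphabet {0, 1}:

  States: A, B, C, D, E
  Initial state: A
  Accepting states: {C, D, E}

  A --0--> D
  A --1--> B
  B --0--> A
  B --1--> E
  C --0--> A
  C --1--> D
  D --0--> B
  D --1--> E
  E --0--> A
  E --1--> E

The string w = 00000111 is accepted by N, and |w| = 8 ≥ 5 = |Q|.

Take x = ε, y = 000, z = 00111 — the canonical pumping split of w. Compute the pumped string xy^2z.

xy^2z = ε·000·000·00111 = 00000000111.
Reading y = 000 takes N from A back to A, so after x·y·y the machine is still in A, and z then leads to the accepting state E. Hence 00000000111 ∈ L(N).

00000000111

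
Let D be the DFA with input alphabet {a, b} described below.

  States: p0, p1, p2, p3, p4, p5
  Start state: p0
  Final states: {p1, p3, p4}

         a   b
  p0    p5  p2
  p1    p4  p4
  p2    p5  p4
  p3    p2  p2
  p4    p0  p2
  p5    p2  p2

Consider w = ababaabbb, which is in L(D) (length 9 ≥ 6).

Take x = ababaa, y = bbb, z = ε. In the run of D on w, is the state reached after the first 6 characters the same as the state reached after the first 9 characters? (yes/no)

no

State sequence: p0 -a-> p5 -b-> p2 -a-> p5 -b-> p2 -a-> p5 -a-> p2 -b-> p4 -b-> p2 -b-> p4

After x (step 6): p2. After xy (step 9): p4.
They differ (p2 ≠ p4), so y is not a cycle from the state after x; this split is not the one the pumping-lemma construction produces, and pumping y need not keep the string in L(D).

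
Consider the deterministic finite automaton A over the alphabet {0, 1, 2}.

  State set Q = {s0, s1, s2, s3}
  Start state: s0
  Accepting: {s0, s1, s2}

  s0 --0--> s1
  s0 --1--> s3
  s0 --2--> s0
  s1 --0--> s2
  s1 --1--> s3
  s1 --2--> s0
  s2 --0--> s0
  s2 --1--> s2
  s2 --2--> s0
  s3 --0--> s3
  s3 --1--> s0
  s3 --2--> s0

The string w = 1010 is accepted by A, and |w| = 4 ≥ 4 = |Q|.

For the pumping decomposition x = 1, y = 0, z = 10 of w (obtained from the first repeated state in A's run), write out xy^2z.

10010

xy^2z = 1·0·0·10 = 10010.
Reading y = 0 takes A from s3 back to s3, so after x·y·y the machine is still in s3, and z then leads to the accepting state s1. Hence 10010 ∈ L(A).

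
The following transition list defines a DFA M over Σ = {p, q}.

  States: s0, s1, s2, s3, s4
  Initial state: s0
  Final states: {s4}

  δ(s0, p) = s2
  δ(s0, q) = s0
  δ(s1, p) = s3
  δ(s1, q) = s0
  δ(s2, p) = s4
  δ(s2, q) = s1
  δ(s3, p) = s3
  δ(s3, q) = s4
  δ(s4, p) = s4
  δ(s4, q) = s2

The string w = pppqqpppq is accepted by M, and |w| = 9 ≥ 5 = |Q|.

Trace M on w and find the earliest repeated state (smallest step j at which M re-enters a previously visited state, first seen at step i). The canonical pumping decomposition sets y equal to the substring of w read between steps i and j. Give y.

p

State sequence: s0 -p-> s2 -p-> s4 -p-> s4 -q-> s2 -q-> s1 -p-> s3 -p-> s3 -p-> s3 -q-> s4
First repeat at step 3: s4 was already visited.

So i = 2, j = 3, giving x = w[0:2] = pp, y = w[2:3] = p, z = w[3:9] = qqpppq.
Check: |xy| = 3 ≤ 5 and |y| = 1 ≥ 1. Reading y takes M from s4 back to s4, so every xyⁱz is accepted.
The DFA has 5 states, so the proof of the pumping lemma guarantees a repeated state among the first 5+1 visited; the segment between the two visits is the pumpable y.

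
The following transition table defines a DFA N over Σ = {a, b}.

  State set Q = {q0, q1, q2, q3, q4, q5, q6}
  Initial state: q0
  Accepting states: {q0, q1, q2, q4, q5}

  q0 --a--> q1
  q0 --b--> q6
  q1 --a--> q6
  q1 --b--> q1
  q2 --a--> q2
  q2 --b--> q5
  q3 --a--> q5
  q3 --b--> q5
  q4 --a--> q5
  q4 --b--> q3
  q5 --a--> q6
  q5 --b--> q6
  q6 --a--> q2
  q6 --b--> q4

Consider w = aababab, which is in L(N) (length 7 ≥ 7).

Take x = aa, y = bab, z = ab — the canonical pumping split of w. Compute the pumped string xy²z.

aababbabab

xy^2z = aa·bab·bab·ab = aababbabab.
Reading y = bab takes N from q6 back to q6, so after x·y·y the machine is still in q6, and z then leads to the accepting state q5. Hence aababbabab ∈ L(N).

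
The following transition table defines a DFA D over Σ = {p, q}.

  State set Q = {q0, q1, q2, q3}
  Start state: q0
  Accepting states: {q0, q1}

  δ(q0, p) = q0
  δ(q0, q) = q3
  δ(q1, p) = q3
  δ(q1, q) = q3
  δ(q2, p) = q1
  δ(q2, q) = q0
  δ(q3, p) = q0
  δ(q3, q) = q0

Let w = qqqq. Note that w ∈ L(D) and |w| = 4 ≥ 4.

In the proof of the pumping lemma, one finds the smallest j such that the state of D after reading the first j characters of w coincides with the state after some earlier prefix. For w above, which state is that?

Run of D on w = q q q q:
  step 0: q0  (start)
  step 1: q3  (read q: q0→q3)
  step 2: q0  (read q: q3→q0)   ← first repeat (q0 seen earlier)
  step 3: q3  (read q: q0→q3)
  step 4: q0  (read q: q3→q0)

The earliest repeat is at step j = 2: D is in q0, which it already visited at step i = 0.
Pumping length from the standard proof: p = 4 (the number of states). The repeated state found above gives |xy| = j ≤ 4 and |y| = j − i ≥ 1.

q0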